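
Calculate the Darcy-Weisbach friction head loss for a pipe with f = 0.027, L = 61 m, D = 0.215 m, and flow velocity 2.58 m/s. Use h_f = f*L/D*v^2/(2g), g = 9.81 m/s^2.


v^2 = 2.58^2 = 6.6564 m^2/s^2
L/D = 61/0.215 = 283.72093
h_f = f*(L/D)*v^2/(2g) = 0.027 * 283.72093 * 6.6564 / 19.62 = 2.59894 m

2.59894 m


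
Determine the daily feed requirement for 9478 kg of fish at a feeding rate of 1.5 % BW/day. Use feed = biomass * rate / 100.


Feeding rate fraction = 1.5% / 100 = 0.015
Daily feed = 9478 kg * 0.015 = 142.17 kg/day

142.17 kg/day


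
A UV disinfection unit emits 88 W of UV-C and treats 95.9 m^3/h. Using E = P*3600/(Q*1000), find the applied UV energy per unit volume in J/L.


Energy delivered per hour = 88 W * 3600 s = 316800 J/h
Volume treated per hour = 95.9 m^3/h * 1000 = 95900 L/h
dose = 316800 / 95900 = 3.30344 J/L

3.30344 J/L


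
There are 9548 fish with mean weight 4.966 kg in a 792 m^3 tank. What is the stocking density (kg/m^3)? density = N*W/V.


Total biomass = 9548 fish * 4.966 kg = 47415.368 kg
Density = total biomass / volume = 47415.368 / 792 = 59.8679 kg/m^3

59.8679 kg/m^3


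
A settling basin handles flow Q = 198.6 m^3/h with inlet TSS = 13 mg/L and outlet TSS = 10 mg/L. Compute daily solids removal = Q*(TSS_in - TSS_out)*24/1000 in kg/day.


Concentration drop: TSS_in - TSS_out = 13 - 10 = 3 mg/L
Hourly solids removed = Q * dTSS = 198.6 m^3/h * 3 mg/L = 595.8 g/h  (m^3/h * mg/L = g/h)
Daily solids removed = 595.8 * 24 = 14299.2 g/day
Convert g to kg: 14299.2 / 1000 = 14.2992 kg/day

14.2992 kg/day


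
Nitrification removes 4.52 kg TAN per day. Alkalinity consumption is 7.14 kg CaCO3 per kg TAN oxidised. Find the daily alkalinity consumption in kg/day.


Alkalinity factor: 7.14 kg CaCO3 consumed per kg TAN nitrified
alk = 4.52 kg TAN * 7.14 = 32.2728 kg CaCO3/day

32.2728 kg CaCO3/day


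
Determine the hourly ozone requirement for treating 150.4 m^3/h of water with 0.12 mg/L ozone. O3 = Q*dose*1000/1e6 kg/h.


O3 demand (mg/h) = Q * dose * 1000 = 150.4 * 0.12 * 1000 = 18048 mg/h
Convert mg to kg: 18048 / 1e6 = 0.018048 kg/h

0.018048 kg/h


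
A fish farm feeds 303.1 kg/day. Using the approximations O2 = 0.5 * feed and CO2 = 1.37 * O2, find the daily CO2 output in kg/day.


O2 = 303.1 * 0.5 = 151.55
CO2 = 151.55 * 1.37 = 207.6235

207.6235 kg/day


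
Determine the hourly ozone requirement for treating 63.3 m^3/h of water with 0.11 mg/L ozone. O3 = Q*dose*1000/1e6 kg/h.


O3 demand (mg/h) = Q * dose * 1000 = 63.3 * 0.11 * 1000 = 6963 mg/h
Convert mg to kg: 6963 / 1e6 = 0.006963 kg/h

0.006963 kg/h


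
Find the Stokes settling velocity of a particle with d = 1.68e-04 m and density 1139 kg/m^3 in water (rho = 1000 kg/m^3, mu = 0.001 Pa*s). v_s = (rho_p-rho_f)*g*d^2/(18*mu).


Density difference: rho_p - rho_f = 1139 - 1000 = 139 kg/m^3
d^2 = (1.68e-04)^2 = 2.8224e-08 m^2
Numerator = (rho_p - rho_f) * g * d^2 = 139 * 9.81 * 2.8224e-08 = 3.8485964e-05
Denominator = 18 * mu = 18 * 0.001 = 0.018
v_s = 3.8485964e-05 / 0.018 = 0.00213811 m/s
Check: Re = rho_f * v_s * d / mu = 1000 * 0.00213811 * 1.68e-04 / 0.001 = 0.359 < 1, so Stokes' law applies.

0.00213811 m/s


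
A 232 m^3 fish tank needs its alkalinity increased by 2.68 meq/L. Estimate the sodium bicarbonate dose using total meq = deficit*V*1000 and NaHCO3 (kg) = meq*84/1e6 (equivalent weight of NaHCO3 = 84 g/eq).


Tank volume in L = 232 m^3 * 1000 = 232000 L
Total meq required = 2.68 meq/L * 232000 L = 621760 meq
NaHCO3 mass = 621760 meq * 84 mg/meq / 1e6 = 52.2278 kg

52.2278 kg


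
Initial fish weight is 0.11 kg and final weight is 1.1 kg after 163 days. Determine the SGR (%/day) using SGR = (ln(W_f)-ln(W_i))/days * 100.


ln(W_f) = ln(1.1) = 0.09531018
ln(W_i) = ln(0.11) = -2.2072749
ln(W_f) - ln(W_i) = 0.09531018 - -2.2072749 = 2.3025851
SGR = 2.3025851 / 163 * 100 = 1.41263 %/day

1.41263 %/day


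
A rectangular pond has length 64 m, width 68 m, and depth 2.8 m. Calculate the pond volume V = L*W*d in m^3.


Base area = L * W = 64 * 68 = 4352 m^2
Volume = area * depth = 4352 * 2.8 = 12185.6 m^3

12185.6 m^3


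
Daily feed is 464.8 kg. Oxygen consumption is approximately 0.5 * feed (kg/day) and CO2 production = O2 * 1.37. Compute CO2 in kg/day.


O2 = 464.8 * 0.5 = 232.4
CO2 = 232.4 * 1.37 = 318.388

318.388 kg/day


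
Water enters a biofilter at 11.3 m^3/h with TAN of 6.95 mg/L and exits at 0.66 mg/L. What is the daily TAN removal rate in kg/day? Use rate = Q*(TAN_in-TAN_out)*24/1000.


Concentration drop: TAN_in - TAN_out = 6.95 - 0.66 = 6.29 mg/L
Hourly TAN removed = Q * dTAN = 11.3 m^3/h * 6.29 mg/L = 71.077 g/h  (m^3/h * mg/L = g/h)
Daily TAN removed = 71.077 * 24 = 1705.848 g/day
Convert to kg/day: 1705.848 / 1000 = 1.705848 kg/day

1.705848 kg/day


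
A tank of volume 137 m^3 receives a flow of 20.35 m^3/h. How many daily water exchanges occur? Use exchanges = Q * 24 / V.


Daily flow volume = 20.35 m^3/h * 24 h = 488.4 m^3/day
Exchanges = daily flow / tank volume = 488.4 / 137 = 3.56496 exchanges/day

3.56496 exchanges/day


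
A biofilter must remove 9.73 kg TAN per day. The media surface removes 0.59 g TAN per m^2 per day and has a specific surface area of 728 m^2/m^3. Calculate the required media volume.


A = 9.73*1000 / 0.59 = 16491.525 m^2
V = 16491.525 / 728 = 22.6532

22.6532 m^3


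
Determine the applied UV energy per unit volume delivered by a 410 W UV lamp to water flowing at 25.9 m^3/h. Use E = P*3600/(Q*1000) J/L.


Energy delivered per hour = 410 W * 3600 s = 1476000 J/h
Volume treated per hour = 25.9 m^3/h * 1000 = 25900 L/h
dose = 1476000 / 25900 = 56.9884 J/L

56.9884 J/L


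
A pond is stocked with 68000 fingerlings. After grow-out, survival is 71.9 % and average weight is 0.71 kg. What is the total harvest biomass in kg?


Survivors = 68000 * 71.9/100 = 48892 fish
Harvest biomass = survivors * W_f = 48892 * 0.71 = 34713.32 kg

34713.32 kg


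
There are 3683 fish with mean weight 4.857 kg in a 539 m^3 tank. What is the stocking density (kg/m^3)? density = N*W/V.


Total biomass = 3683 fish * 4.857 kg = 17888.331 kg
Density = total biomass / volume = 17888.331 / 539 = 33.188 kg/m^3

33.188 kg/m^3


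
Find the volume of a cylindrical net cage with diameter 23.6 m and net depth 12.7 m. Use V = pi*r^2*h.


r = d/2 = 23.6/2 = 11.8 m
Base area = pi*r^2 = pi*11.8^2 = 437.43536 m^2
Volume = 437.43536 * 12.7 = 5555.43 m^3

5555.43 m^3


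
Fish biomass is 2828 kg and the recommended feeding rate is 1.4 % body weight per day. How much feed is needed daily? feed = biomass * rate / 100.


Feeding rate fraction = 1.4% / 100 = 0.014
Daily feed = 2828 kg * 0.014 = 39.592 kg/day

39.592 kg/day


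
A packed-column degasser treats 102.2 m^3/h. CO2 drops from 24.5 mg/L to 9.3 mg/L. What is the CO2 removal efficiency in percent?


CO2_out / CO2_in = 9.3 / 24.5 = 0.37959184
Fraction remaining = 0.37959184
efficiency = (1 - 0.37959184) * 100 = 62.0408 %

62.0408 %


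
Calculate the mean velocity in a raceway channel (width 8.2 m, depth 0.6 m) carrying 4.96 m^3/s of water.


Cross-sectional area = W * d = 8.2 * 0.6 = 4.92 m^2
Velocity = Q / A = 4.96 / 4.92 = 1.00813 m/s

1.00813 m/s


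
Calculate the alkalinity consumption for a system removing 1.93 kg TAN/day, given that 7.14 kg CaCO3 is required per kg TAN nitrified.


Alkalinity factor: 7.14 kg CaCO3 consumed per kg TAN nitrified
alk = 1.93 kg TAN * 7.14 = 13.7802 kg CaCO3/day

13.7802 kg CaCO3/day


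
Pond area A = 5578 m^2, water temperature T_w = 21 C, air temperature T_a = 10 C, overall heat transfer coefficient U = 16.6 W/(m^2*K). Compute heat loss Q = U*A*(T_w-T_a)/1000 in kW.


Temperature difference dT = 21 - 10 = 11 K
Heat loss (W) = U * A * dT = 16.6 * 5578 * 11 = 1018542.8 W
Convert to kW: 1018542.8 / 1000 = 1018.5428 kW

1018.5428 kW


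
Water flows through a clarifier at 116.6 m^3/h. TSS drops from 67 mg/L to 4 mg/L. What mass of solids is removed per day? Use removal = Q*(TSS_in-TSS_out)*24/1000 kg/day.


Concentration drop: TSS_in - TSS_out = 67 - 4 = 63 mg/L
Hourly solids removed = Q * dTSS = 116.6 m^3/h * 63 mg/L = 7345.8 g/h  (m^3/h * mg/L = g/h)
Daily solids removed = 7345.8 * 24 = 176299.2 g/day
Convert g to kg: 176299.2 / 1000 = 176.2992 kg/day

176.2992 kg/day


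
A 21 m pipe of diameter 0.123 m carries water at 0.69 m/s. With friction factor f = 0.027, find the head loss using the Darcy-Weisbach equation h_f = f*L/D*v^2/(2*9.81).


v^2 = 0.69^2 = 0.4761 m^2/s^2
L/D = 21/0.123 = 170.73171
h_f = f*(L/D)*v^2/(2g) = 0.027 * 170.73171 * 0.4761 / 19.62 = 0.111861 m

0.111861 m


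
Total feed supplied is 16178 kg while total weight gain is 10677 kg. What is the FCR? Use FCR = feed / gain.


FCR = feed consumed / weight gained
FCR = 16178 kg / 10677 kg = 1.51522

1.51522


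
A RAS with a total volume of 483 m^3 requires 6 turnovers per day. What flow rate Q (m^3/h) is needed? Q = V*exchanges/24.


Daily recirculation volume = 483 m^3 * 6 = 2898 m^3/day
Flow rate Q = daily volume / 24 h = 2898 / 24 = 120.75 m^3/h

120.75 m^3/h


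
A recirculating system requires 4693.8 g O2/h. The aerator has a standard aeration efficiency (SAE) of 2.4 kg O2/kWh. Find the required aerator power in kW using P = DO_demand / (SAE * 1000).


SAE in g O2/kWh = 2.4 * 1000 = 2400 g/kWh
P = DO_demand / SAE_g = 4693.8 / 2400 = 1.95575 kW

1.95575 kW


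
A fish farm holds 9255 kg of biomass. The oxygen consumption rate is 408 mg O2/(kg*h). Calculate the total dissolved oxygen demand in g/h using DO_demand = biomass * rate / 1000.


Total O2 consumption (mg/h) = 9255 kg * 408 mg/(kg*h) = 3776040 mg/h
Convert to g/h: 3776040 / 1000 = 3776.04 g/h

3776.04 g/h


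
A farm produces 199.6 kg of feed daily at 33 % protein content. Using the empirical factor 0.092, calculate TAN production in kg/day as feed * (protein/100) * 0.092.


Protein in feed = 199.6 * 33/100 = 65.868 kg/day
TAN = protein * 0.092 = 65.868 * 0.092 = 6.059856 kg/day

6.059856 kg/day


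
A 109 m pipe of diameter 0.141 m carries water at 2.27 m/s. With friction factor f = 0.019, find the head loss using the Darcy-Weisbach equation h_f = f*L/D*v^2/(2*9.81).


v^2 = 2.27^2 = 5.1529 m^2/s^2
L/D = 109/0.141 = 773.04965
h_f = f*(L/D)*v^2/(2g) = 0.019 * 773.04965 * 5.1529 / 19.62 = 3.85757 m

3.85757 m


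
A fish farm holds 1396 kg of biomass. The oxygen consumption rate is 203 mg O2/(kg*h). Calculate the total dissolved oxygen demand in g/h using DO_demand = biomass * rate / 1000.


Total O2 consumption (mg/h) = 1396 kg * 203 mg/(kg*h) = 283388 mg/h
Convert to g/h: 283388 / 1000 = 283.388 g/h

283.388 g/h


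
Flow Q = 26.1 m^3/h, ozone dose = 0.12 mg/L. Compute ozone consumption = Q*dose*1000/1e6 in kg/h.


O3 demand (mg/h) = Q * dose * 1000 = 26.1 * 0.12 * 1000 = 3132 mg/h
Convert mg to kg: 3132 / 1e6 = 0.003132 kg/h

0.003132 kg/h


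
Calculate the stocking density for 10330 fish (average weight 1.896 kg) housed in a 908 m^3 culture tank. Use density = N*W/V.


Total biomass = 10330 fish * 1.896 kg = 19585.68 kg
Density = total biomass / volume = 19585.68 / 908 = 21.5701 kg/m^3

21.5701 kg/m^3


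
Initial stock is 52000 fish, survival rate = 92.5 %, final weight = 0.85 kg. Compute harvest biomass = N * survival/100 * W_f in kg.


Survivors = 52000 * 92.5/100 = 48100 fish
Harvest biomass = survivors * W_f = 48100 * 0.85 = 40885 kg

40885 kg


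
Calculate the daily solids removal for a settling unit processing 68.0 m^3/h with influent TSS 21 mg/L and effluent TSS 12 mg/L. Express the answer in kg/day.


Concentration drop: TSS_in - TSS_out = 21 - 12 = 9 mg/L
Hourly solids removed = Q * dTSS = 68.0 m^3/h * 9 mg/L = 612 g/h  (m^3/h * mg/L = g/h)
Daily solids removed = 612 * 24 = 14688 g/day
Convert g to kg: 14688 / 1000 = 14.688 kg/day

14.688 kg/day


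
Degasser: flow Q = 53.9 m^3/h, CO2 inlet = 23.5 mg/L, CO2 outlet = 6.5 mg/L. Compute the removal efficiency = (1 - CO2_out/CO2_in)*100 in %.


CO2_out / CO2_in = 6.5 / 23.5 = 0.27659574
Fraction remaining = 0.27659574
efficiency = (1 - 0.27659574) * 100 = 72.3404 %

72.3404 %


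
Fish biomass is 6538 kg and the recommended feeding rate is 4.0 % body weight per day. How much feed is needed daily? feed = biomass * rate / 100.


Feeding rate fraction = 4.0% / 100 = 0.04
Daily feed = 6538 kg * 0.04 = 261.52 kg/day

261.52 kg/day


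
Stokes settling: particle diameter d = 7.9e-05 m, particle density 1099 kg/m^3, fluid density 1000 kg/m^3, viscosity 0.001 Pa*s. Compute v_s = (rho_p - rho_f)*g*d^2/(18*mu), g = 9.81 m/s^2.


Density difference: rho_p - rho_f = 1099 - 1000 = 99 kg/m^3
d^2 = (7.9e-05)^2 = 6.241e-09 m^2
Numerator = (rho_p - rho_f) * g * d^2 = 99 * 9.81 * 6.241e-09 = 6.0611968e-06
Denominator = 18 * mu = 18 * 0.001 = 0.018
v_s = 6.0611968e-06 / 0.018 = 3.36733e-04 m/s
Check: Re = rho_f * v_s * d / mu = 1000 * 3.36733e-04 * 7.9e-05 / 0.001 = 0.0266 < 1, so Stokes' law applies.

3.36733e-04 m/s


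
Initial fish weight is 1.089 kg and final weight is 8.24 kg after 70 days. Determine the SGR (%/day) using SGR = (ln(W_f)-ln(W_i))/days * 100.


ln(W_f) = ln(8.24) = 2.1090003
ln(W_i) = ln(1.089) = 0.085259844
ln(W_f) - ln(W_i) = 2.1090003 - 0.085259844 = 2.0237405
SGR = 2.0237405 / 70 * 100 = 2.89106 %/day

2.89106 %/day


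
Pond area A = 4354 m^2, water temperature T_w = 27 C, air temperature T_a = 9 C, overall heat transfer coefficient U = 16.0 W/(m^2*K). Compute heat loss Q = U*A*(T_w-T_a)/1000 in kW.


Temperature difference dT = 27 - 9 = 18 K
Heat loss (W) = U * A * dT = 16.0 * 4354 * 18 = 1253952 W
Convert to kW: 1253952 / 1000 = 1253.952 kW

1253.952 kW


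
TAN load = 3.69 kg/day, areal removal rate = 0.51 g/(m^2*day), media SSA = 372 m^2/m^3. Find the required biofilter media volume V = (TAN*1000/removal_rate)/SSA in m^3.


A = 3.69*1000 / 0.51 = 7235.2941 m^2
V = 7235.2941 / 372 = 19.4497

19.4497 m^3


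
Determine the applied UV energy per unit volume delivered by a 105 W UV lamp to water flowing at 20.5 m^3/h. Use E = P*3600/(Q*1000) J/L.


Energy delivered per hour = 105 W * 3600 s = 378000 J/h
Volume treated per hour = 20.5 m^3/h * 1000 = 20500 L/h
dose = 378000 / 20500 = 18.439 J/L

18.439 J/L


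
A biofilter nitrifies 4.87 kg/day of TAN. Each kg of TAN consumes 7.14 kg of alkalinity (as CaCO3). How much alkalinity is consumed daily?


Alkalinity factor: 7.14 kg CaCO3 consumed per kg TAN nitrified
alk = 4.87 kg TAN * 7.14 = 34.7718 kg CaCO3/day

34.7718 kg CaCO3/day


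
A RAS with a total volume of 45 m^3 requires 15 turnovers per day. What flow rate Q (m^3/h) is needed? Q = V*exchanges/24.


Daily recirculation volume = 45 m^3 * 15 = 675 m^3/day
Flow rate Q = daily volume / 24 h = 675 / 24 = 28.125 m^3/h

28.125 m^3/h


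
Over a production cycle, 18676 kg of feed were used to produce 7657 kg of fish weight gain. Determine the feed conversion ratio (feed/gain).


FCR = feed consumed / weight gained
FCR = 18676 kg / 7657 kg = 2.43908

2.43908


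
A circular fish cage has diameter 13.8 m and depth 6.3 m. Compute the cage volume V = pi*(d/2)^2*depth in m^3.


r = d/2 = 13.8/2 = 6.9 m
Base area = pi*r^2 = pi*6.9^2 = 149.57123 m^2
Volume = 149.57123 * 6.3 = 942.299 m^3

942.299 m^3


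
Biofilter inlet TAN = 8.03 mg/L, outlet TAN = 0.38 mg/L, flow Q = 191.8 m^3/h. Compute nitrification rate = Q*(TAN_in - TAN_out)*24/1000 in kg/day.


Concentration drop: TAN_in - TAN_out = 8.03 - 0.38 = 7.65 mg/L
Hourly TAN removed = Q * dTAN = 191.8 m^3/h * 7.65 mg/L = 1467.27 g/h  (m^3/h * mg/L = g/h)
Daily TAN removed = 1467.27 * 24 = 35214.48 g/day
Convert to kg/day: 35214.48 / 1000 = 35.21448 kg/day

35.21448 kg/day


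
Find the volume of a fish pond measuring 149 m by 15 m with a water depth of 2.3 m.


Base area = L * W = 149 * 15 = 2235 m^2
Volume = area * depth = 2235 * 2.3 = 5140.5 m^3

5140.5 m^3


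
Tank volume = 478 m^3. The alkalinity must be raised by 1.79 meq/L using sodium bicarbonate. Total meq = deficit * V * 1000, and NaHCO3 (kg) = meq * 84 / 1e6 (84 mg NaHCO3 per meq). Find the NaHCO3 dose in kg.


Tank volume in L = 478 m^3 * 1000 = 478000 L
Total meq required = 1.79 meq/L * 478000 L = 855620 meq
NaHCO3 mass = 855620 meq * 84 mg/meq / 1e6 = 71.8721 kg

71.8721 kg


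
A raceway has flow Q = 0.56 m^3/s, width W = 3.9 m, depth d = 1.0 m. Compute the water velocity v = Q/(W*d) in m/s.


Cross-sectional area = W * d = 3.9 * 1.0 = 3.9 m^2
Velocity = Q / A = 0.56 / 3.9 = 0.14359 m/s

0.14359 m/s


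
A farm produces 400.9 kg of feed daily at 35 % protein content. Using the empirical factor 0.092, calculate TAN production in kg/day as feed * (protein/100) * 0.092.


Protein in feed = 400.9 * 35/100 = 140.315 kg/day
TAN = protein * 0.092 = 140.315 * 0.092 = 12.90898 kg/day

12.90898 kg/day


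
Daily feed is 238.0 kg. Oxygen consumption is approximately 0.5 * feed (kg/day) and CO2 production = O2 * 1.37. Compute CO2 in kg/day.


O2 = 238.0 * 0.5 = 119
CO2 = 119 * 1.37 = 163.03

163.03 kg/day


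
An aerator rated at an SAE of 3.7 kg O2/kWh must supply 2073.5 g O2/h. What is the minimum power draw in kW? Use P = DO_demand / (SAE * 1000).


SAE in g O2/kWh = 3.7 * 1000 = 3700 g/kWh
P = DO_demand / SAE_g = 2073.5 / 3700 = 0.560405 kW

0.560405 kW


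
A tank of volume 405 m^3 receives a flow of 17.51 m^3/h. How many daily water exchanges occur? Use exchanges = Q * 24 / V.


Daily flow volume = 17.51 m^3/h * 24 h = 420.24 m^3/day
Exchanges = daily flow / tank volume = 420.24 / 405 = 1.03763 exchanges/day

1.03763 exchanges/day


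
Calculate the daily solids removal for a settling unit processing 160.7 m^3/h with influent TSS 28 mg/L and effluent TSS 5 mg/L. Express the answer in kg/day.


Concentration drop: TSS_in - TSS_out = 28 - 5 = 23 mg/L
Hourly solids removed = Q * dTSS = 160.7 m^3/h * 23 mg/L = 3696.1 g/h  (m^3/h * mg/L = g/h)
Daily solids removed = 3696.1 * 24 = 88706.4 g/day
Convert g to kg: 88706.4 / 1000 = 88.7064 kg/day

88.7064 kg/day


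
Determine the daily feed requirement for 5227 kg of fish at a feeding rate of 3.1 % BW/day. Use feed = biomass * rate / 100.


Feeding rate fraction = 3.1% / 100 = 0.031
Daily feed = 5227 kg * 0.031 = 162.037 kg/day

162.037 kg/day


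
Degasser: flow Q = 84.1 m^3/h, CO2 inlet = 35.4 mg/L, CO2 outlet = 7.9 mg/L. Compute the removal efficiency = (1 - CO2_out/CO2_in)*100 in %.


CO2_out / CO2_in = 7.9 / 35.4 = 0.22316384
Fraction remaining = 0.22316384
efficiency = (1 - 0.22316384) * 100 = 77.6836 %

77.6836 %


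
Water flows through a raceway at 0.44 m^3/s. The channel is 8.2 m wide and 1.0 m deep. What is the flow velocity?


Cross-sectional area = W * d = 8.2 * 1.0 = 8.2 m^2
Velocity = Q / A = 0.44 / 8.2 = 0.0536585 m/s

0.0536585 m/s


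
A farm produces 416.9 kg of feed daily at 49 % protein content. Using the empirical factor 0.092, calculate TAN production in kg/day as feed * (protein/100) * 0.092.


Protein in feed = 416.9 * 49/100 = 204.281 kg/day
TAN = protein * 0.092 = 204.281 * 0.092 = 18.793852 kg/day

18.793852 kg/day


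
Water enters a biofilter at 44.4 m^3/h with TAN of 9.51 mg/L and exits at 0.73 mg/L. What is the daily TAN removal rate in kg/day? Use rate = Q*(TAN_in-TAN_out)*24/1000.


Concentration drop: TAN_in - TAN_out = 9.51 - 0.73 = 8.78 mg/L
Hourly TAN removed = Q * dTAN = 44.4 m^3/h * 8.78 mg/L = 389.832 g/h  (m^3/h * mg/L = g/h)
Daily TAN removed = 389.832 * 24 = 9355.968 g/day
Convert to kg/day: 9355.968 / 1000 = 9.355968 kg/day

9.355968 kg/day


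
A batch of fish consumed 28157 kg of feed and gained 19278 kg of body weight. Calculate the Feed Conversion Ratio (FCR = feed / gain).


FCR = feed consumed / weight gained
FCR = 28157 kg / 19278 kg = 1.46058

1.46058


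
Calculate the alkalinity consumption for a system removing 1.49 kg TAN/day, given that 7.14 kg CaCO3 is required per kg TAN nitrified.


Alkalinity factor: 7.14 kg CaCO3 consumed per kg TAN nitrified
alk = 1.49 kg TAN * 7.14 = 10.6386 kg CaCO3/day

10.6386 kg CaCO3/day


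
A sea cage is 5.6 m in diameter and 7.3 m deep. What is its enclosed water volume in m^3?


r = d/2 = 5.6/2 = 2.8 m
Base area = pi*r^2 = pi*2.8^2 = 24.630086 m^2
Volume = 24.630086 * 7.3 = 179.8 m^3

179.8 m^3


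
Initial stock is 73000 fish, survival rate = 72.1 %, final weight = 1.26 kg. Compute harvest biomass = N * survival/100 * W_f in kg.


Survivors = 73000 * 72.1/100 = 52633 fish
Harvest biomass = survivors * W_f = 52633 * 1.26 = 66317.58 kg

66317.58 kg


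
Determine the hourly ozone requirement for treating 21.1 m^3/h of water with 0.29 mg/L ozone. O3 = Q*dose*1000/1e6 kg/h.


O3 demand (mg/h) = Q * dose * 1000 = 21.1 * 0.29 * 1000 = 6119 mg/h
Convert mg to kg: 6119 / 1e6 = 0.006119 kg/h

0.006119 kg/h


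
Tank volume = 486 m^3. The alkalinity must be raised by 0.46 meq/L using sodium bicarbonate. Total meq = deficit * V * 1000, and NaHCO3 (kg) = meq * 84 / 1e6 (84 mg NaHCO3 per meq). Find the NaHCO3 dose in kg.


Tank volume in L = 486 m^3 * 1000 = 486000 L
Total meq required = 0.46 meq/L * 486000 L = 223560 meq
NaHCO3 mass = 223560 meq * 84 mg/meq / 1e6 = 18.779 kg

18.779 kg


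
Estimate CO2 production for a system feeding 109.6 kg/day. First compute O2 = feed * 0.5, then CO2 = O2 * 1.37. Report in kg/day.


O2 = 109.6 * 0.5 = 54.8
CO2 = 54.8 * 1.37 = 75.076

75.076 kg/day


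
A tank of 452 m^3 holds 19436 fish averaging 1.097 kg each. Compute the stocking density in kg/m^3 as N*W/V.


Total biomass = 19436 fish * 1.097 kg = 21321.292 kg
Density = total biomass / volume = 21321.292 / 452 = 47.171 kg/m^3

47.171 kg/m^3


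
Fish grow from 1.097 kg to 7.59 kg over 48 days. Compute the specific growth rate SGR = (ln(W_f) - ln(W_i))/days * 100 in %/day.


ln(W_f) = ln(7.59) = 2.0268316
ln(W_i) = ln(1.097) = 0.092579181
ln(W_f) - ln(W_i) = 2.0268316 - 0.092579181 = 1.9342524
SGR = 1.9342524 / 48 * 100 = 4.02969 %/day

4.02969 %/day


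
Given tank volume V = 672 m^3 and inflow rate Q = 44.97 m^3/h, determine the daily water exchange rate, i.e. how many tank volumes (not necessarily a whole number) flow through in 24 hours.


Daily flow volume = 44.97 m^3/h * 24 h = 1079.28 m^3/day
Exchanges = daily flow / tank volume = 1079.28 / 672 = 1.60607 exchanges/day

1.60607 exchanges/day


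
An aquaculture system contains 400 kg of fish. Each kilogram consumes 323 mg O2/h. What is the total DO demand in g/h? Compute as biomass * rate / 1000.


Total O2 consumption (mg/h) = 400 kg * 323 mg/(kg*h) = 129200 mg/h
Convert to g/h: 129200 / 1000 = 129.2 g/h

129.2 g/h


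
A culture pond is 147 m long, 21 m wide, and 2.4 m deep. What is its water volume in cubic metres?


Base area = L * W = 147 * 21 = 3087 m^2
Volume = area * depth = 3087 * 2.4 = 7408.8 m^3

7408.8 m^3


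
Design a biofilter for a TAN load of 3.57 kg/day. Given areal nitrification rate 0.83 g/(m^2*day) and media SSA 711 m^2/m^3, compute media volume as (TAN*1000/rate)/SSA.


A = 3.57*1000 / 0.83 = 4301.2048 m^2
V = 4301.2048 / 711 = 6.04951

6.04951 m^3


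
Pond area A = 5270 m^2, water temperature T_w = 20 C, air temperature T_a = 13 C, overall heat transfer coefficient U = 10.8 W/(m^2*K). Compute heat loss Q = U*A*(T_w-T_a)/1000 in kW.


Temperature difference dT = 20 - 13 = 7 K
Heat loss (W) = U * A * dT = 10.8 * 5270 * 7 = 398412 W
Convert to kW: 398412 / 1000 = 398.412 kW

398.412 kW


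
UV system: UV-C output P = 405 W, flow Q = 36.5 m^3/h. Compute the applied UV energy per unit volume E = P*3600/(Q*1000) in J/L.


Energy delivered per hour = 405 W * 3600 s = 1458000 J/h
Volume treated per hour = 36.5 m^3/h * 1000 = 36500 L/h
dose = 1458000 / 36500 = 39.9452 J/L

39.9452 J/L


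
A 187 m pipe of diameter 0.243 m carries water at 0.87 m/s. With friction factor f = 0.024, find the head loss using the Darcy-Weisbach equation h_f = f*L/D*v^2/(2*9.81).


v^2 = 0.87^2 = 0.7569 m^2/s^2
L/D = 187/0.243 = 769.54733
h_f = f*(L/D)*v^2/(2g) = 0.024 * 769.54733 * 0.7569 / 19.62 = 0.712502 m

0.712502 m


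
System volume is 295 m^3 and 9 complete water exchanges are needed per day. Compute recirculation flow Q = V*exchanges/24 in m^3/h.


Daily recirculation volume = 295 m^3 * 9 = 2655 m^3/day
Flow rate Q = daily volume / 24 h = 2655 / 24 = 110.625 m^3/h

110.625 m^3/h


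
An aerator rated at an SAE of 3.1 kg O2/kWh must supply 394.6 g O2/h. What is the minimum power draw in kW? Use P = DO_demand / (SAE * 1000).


SAE in g O2/kWh = 3.1 * 1000 = 3100 g/kWh
P = DO_demand / SAE_g = 394.6 / 3100 = 0.12729 kW

0.12729 kW


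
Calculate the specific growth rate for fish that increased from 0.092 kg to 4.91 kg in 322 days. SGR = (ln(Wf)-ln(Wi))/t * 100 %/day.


ln(W_f) = ln(4.91) = 1.5912739
ln(W_i) = ln(0.092) = -2.3859667
ln(W_f) - ln(W_i) = 1.5912739 - -2.3859667 = 3.9772406
SGR = 3.9772406 / 322 * 100 = 1.23517 %/day

1.23517 %/day


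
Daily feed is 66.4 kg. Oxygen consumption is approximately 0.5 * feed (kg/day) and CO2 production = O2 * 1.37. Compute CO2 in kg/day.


O2 = 66.4 * 0.5 = 33.2
CO2 = 33.2 * 1.37 = 45.484

45.484 kg/day


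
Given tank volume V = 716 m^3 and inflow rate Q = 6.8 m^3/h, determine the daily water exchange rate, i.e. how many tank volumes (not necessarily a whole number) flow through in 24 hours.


Daily flow volume = 6.8 m^3/h * 24 h = 163.2 m^3/day
Exchanges = daily flow / tank volume = 163.2 / 716 = 0.227933 exchanges/day

0.227933 exchanges/day


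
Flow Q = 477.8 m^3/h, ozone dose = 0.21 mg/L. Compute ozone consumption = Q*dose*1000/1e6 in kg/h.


O3 demand (mg/h) = Q * dose * 1000 = 477.8 * 0.21 * 1000 = 100338 mg/h
Convert mg to kg: 100338 / 1e6 = 0.100338 kg/h

0.100338 kg/h


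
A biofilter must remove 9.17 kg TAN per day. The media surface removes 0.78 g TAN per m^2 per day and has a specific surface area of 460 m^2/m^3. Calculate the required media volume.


A = 9.17*1000 / 0.78 = 11756.41 m^2
V = 11756.41 / 460 = 25.5574

25.5574 m^3


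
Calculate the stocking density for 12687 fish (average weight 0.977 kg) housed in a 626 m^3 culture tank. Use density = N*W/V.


Total biomass = 12687 fish * 0.977 kg = 12395.199 kg
Density = total biomass / volume = 12395.199 / 626 = 19.8006 kg/m^3

19.8006 kg/m^3


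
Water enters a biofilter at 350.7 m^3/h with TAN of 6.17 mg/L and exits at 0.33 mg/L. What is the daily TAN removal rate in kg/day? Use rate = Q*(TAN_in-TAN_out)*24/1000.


Concentration drop: TAN_in - TAN_out = 6.17 - 0.33 = 5.84 mg/L
Hourly TAN removed = Q * dTAN = 350.7 m^3/h * 5.84 mg/L = 2048.088 g/h  (m^3/h * mg/L = g/h)
Daily TAN removed = 2048.088 * 24 = 49154.112 g/day
Convert to kg/day: 49154.112 / 1000 = 49.154112 kg/day

49.154112 kg/day


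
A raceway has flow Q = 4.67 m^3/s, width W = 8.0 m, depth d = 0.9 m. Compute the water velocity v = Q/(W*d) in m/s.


Cross-sectional area = W * d = 8.0 * 0.9 = 7.2 m^2
Velocity = Q / A = 4.67 / 7.2 = 0.648611 m/s

0.648611 m/s


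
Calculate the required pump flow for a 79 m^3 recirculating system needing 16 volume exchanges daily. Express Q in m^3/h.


Daily recirculation volume = 79 m^3 * 16 = 1264 m^3/day
Flow rate Q = daily volume / 24 h = 1264 / 24 = 52.6667 m^3/h

52.6667 m^3/h


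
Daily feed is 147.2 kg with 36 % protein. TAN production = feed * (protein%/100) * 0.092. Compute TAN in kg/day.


Protein in feed = 147.2 * 36/100 = 52.992 kg/day
TAN = protein * 0.092 = 52.992 * 0.092 = 4.875264 kg/day

4.875264 kg/day


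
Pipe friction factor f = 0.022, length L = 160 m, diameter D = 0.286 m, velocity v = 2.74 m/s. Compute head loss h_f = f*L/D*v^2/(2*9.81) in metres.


v^2 = 2.74^2 = 7.5076 m^2/s^2
L/D = 160/0.286 = 559.44056
h_f = f*(L/D)*v^2/(2g) = 0.022 * 559.44056 * 7.5076 / 19.62 = 4.70954 m

4.70954 m


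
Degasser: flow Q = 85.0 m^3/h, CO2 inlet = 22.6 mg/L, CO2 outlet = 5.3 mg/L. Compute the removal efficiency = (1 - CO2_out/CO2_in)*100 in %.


CO2_out / CO2_in = 5.3 / 22.6 = 0.23451327
Fraction remaining = 0.23451327
efficiency = (1 - 0.23451327) * 100 = 76.5487 %

76.5487 %


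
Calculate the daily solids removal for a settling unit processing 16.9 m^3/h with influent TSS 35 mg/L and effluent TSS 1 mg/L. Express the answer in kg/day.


Concentration drop: TSS_in - TSS_out = 35 - 1 = 34 mg/L
Hourly solids removed = Q * dTSS = 16.9 m^3/h * 34 mg/L = 574.6 g/h  (m^3/h * mg/L = g/h)
Daily solids removed = 574.6 * 24 = 13790.4 g/day
Convert g to kg: 13790.4 / 1000 = 13.7904 kg/day

13.7904 kg/day


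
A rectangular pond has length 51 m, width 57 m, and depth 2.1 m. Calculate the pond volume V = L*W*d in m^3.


Base area = L * W = 51 * 57 = 2907 m^2
Volume = area * depth = 2907 * 2.1 = 6104.7 m^3

6104.7 m^3


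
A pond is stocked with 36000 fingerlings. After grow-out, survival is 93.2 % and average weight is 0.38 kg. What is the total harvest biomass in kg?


Survivors = 36000 * 93.2/100 = 33552 fish
Harvest biomass = survivors * W_f = 33552 * 0.38 = 12749.76 kg

12749.76 kg


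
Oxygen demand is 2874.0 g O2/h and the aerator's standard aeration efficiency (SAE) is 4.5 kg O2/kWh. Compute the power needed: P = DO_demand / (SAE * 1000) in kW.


SAE in g O2/kWh = 4.5 * 1000 = 4500 g/kWh
P = DO_demand / SAE_g = 2874.0 / 4500 = 0.638667 kW

0.638667 kW


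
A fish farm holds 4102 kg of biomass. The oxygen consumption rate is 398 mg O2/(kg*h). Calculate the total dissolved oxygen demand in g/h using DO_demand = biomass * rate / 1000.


Total O2 consumption (mg/h) = 4102 kg * 398 mg/(kg*h) = 1632596 mg/h
Convert to g/h: 1632596 / 1000 = 1632.596 g/h

1632.596 g/h


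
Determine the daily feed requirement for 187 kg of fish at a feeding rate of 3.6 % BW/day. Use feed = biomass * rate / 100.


Feeding rate fraction = 3.6% / 100 = 0.036
Daily feed = 187 kg * 0.036 = 6.732 kg/day

6.732 kg/day


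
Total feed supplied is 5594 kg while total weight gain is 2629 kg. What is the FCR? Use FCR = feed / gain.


FCR = feed consumed / weight gained
FCR = 5594 kg / 2629 kg = 2.12781

2.12781


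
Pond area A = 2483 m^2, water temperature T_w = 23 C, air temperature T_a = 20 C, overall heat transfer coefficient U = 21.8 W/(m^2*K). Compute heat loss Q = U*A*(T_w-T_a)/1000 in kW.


Temperature difference dT = 23 - 20 = 3 K
Heat loss (W) = U * A * dT = 21.8 * 2483 * 3 = 162388.2 W
Convert to kW: 162388.2 / 1000 = 162.3882 kW

162.3882 kW


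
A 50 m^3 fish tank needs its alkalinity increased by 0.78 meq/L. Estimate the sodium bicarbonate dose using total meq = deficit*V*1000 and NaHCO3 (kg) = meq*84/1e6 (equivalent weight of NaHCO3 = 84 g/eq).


Tank volume in L = 50 m^3 * 1000 = 50000 L
Total meq required = 0.78 meq/L * 50000 L = 39000 meq
NaHCO3 mass = 39000 meq * 84 mg/meq / 1e6 = 3.276 kg

3.276 kg


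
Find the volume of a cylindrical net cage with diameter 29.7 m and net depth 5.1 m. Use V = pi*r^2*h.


r = d/2 = 29.7/2 = 14.85 m
Base area = pi*r^2 = pi*14.85^2 = 692.79187 m^2
Volume = 692.79187 * 5.1 = 3533.24 m^3

3533.24 m^3


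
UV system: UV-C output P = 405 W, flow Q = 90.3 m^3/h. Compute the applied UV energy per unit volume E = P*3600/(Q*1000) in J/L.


Energy delivered per hour = 405 W * 3600 s = 1458000 J/h
Volume treated per hour = 90.3 m^3/h * 1000 = 90300 L/h
dose = 1458000 / 90300 = 16.1462 J/L

16.1462 J/L


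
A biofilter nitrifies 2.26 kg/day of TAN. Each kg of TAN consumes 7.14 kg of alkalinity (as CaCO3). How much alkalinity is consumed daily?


Alkalinity factor: 7.14 kg CaCO3 consumed per kg TAN nitrified
alk = 2.26 kg TAN * 7.14 = 16.1364 kg CaCO3/day

16.1364 kg CaCO3/day


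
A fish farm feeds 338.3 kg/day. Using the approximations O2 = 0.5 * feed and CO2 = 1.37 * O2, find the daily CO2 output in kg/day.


O2 = 338.3 * 0.5 = 169.15
CO2 = 169.15 * 1.37 = 231.7355

231.7355 kg/day


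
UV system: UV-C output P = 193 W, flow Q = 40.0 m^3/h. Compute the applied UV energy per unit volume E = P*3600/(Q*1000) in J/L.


Energy delivered per hour = 193 W * 3600 s = 694800 J/h
Volume treated per hour = 40.0 m^3/h * 1000 = 40000 L/h
dose = 694800 / 40000 = 17.37 J/L

17.37 J/L


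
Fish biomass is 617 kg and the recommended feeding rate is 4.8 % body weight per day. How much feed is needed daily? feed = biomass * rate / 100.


Feeding rate fraction = 4.8% / 100 = 0.048
Daily feed = 617 kg * 0.048 = 29.616 kg/day

29.616 kg/day


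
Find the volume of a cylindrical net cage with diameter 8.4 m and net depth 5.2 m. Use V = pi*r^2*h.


r = d/2 = 8.4/2 = 4.2 m
Base area = pi*r^2 = pi*4.2^2 = 55.417694 m^2
Volume = 55.417694 * 5.2 = 288.172 m^3

288.172 m^3


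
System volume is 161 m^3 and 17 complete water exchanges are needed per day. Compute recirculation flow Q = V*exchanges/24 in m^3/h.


Daily recirculation volume = 161 m^3 * 17 = 2737 m^3/day
Flow rate Q = daily volume / 24 h = 2737 / 24 = 114.042 m^3/h

114.042 m^3/h


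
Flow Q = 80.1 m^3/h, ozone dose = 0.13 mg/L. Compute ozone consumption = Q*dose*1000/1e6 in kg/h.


O3 demand (mg/h) = Q * dose * 1000 = 80.1 * 0.13 * 1000 = 10413 mg/h
Convert mg to kg: 10413 / 1e6 = 0.010413 kg/h

0.010413 kg/h


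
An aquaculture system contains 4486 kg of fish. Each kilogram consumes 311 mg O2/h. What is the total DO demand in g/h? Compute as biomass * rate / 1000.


Total O2 consumption (mg/h) = 4486 kg * 311 mg/(kg*h) = 1395146 mg/h
Convert to g/h: 1395146 / 1000 = 1395.146 g/h

1395.146 g/h


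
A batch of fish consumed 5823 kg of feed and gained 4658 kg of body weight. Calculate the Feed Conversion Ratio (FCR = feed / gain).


FCR = feed consumed / weight gained
FCR = 5823 kg / 4658 kg = 1.25011

1.25011


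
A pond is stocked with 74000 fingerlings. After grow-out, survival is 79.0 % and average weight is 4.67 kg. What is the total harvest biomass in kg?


Survivors = 74000 * 79.0/100 = 58460 fish
Harvest biomass = survivors * W_f = 58460 * 4.67 = 273008.2 kg

273008.2 kg


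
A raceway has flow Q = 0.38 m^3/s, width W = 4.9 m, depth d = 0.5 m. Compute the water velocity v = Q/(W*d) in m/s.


Cross-sectional area = W * d = 4.9 * 0.5 = 2.45 m^2
Velocity = Q / A = 0.38 / 2.45 = 0.155102 m/s

0.155102 m/s


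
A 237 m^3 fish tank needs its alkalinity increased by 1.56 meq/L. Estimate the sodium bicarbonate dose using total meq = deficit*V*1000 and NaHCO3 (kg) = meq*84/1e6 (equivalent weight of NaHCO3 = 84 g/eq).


Tank volume in L = 237 m^3 * 1000 = 237000 L
Total meq required = 1.56 meq/L * 237000 L = 369720 meq
NaHCO3 mass = 369720 meq * 84 mg/meq / 1e6 = 31.0565 kg

31.0565 kg


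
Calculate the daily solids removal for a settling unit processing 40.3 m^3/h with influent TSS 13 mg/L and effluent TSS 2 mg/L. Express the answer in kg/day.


Concentration drop: TSS_in - TSS_out = 13 - 2 = 11 mg/L
Hourly solids removed = Q * dTSS = 40.3 m^3/h * 11 mg/L = 443.3 g/h  (m^3/h * mg/L = g/h)
Daily solids removed = 443.3 * 24 = 10639.2 g/day
Convert g to kg: 10639.2 / 1000 = 10.6392 kg/day

10.6392 kg/day


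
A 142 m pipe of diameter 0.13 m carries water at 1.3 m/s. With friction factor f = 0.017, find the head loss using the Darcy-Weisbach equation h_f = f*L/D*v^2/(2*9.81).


v^2 = 1.3^2 = 1.69 m^2/s^2
L/D = 142/0.13 = 1092.3077
h_f = f*(L/D)*v^2/(2g) = 0.017 * 1092.3077 * 1.69 / 19.62 = 1.59949 m

1.59949 m


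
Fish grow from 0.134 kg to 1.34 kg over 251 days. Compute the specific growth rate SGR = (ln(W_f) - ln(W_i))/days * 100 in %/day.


ln(W_f) = ln(1.34) = 0.29266961
ln(W_i) = ln(0.134) = -2.0099155
ln(W_f) - ln(W_i) = 0.29266961 - -2.0099155 = 2.3025851
SGR = 2.3025851 / 251 * 100 = 0.917365 %/day

0.917365 %/day


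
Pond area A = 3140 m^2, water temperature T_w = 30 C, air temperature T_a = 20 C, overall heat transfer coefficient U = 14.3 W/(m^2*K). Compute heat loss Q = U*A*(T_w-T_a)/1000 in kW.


Temperature difference dT = 30 - 20 = 10 K
Heat loss (W) = U * A * dT = 14.3 * 3140 * 10 = 449020 W
Convert to kW: 449020 / 1000 = 449.02 kW

449.02 kW


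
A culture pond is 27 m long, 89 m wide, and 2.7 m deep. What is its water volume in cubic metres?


Base area = L * W = 27 * 89 = 2403 m^2
Volume = area * depth = 2403 * 2.7 = 6488.1 m^3

6488.1 m^3


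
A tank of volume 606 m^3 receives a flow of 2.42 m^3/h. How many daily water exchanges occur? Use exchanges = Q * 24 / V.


Daily flow volume = 2.42 m^3/h * 24 h = 58.08 m^3/day
Exchanges = daily flow / tank volume = 58.08 / 606 = 0.0958416 exchanges/day

0.0958416 exchanges/day


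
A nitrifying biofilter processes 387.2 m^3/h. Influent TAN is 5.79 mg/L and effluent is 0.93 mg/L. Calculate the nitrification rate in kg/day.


Concentration drop: TAN_in - TAN_out = 5.79 - 0.93 = 4.86 mg/L
Hourly TAN removed = Q * dTAN = 387.2 m^3/h * 4.86 mg/L = 1881.792 g/h  (m^3/h * mg/L = g/h)
Daily TAN removed = 1881.792 * 24 = 45163.008 g/day
Convert to kg/day: 45163.008 / 1000 = 45.163008 kg/day

45.163008 kg/day


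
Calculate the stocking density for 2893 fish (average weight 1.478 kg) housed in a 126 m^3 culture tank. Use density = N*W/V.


Total biomass = 2893 fish * 1.478 kg = 4275.854 kg
Density = total biomass / volume = 4275.854 / 126 = 33.9353 kg/m^3

33.9353 kg/m^3


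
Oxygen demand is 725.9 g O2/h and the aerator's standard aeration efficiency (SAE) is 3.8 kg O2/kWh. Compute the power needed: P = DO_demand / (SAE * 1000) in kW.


SAE in g O2/kWh = 3.8 * 1000 = 3800 g/kWh
P = DO_demand / SAE_g = 725.9 / 3800 = 0.191026 kW

0.191026 kW


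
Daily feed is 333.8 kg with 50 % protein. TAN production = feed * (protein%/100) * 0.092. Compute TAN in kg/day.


Protein in feed = 333.8 * 50/100 = 166.9 kg/day
TAN = protein * 0.092 = 166.9 * 0.092 = 15.3548 kg/day

15.3548 kg/day


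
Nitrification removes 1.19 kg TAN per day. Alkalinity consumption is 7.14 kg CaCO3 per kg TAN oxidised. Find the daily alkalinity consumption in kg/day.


Alkalinity factor: 7.14 kg CaCO3 consumed per kg TAN nitrified
alk = 1.19 kg TAN * 7.14 = 8.4966 kg CaCO3/day

8.4966 kg CaCO3/day


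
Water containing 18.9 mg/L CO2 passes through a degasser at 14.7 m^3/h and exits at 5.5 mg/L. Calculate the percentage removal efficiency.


CO2_out / CO2_in = 5.5 / 18.9 = 0.29100529
Fraction remaining = 0.29100529
efficiency = (1 - 0.29100529) * 100 = 70.8995 %

70.8995 %


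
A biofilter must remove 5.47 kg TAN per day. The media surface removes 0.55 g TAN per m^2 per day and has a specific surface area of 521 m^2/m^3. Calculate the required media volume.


A = 5.47*1000 / 0.55 = 9945.4545 m^2
V = 9945.4545 / 521 = 19.0892

19.0892 m^3


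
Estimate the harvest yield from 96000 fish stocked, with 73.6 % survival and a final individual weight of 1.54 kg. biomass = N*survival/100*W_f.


Survivors = 96000 * 73.6/100 = 70656 fish
Harvest biomass = survivors * W_f = 70656 * 1.54 = 108810.24 kg

108810.24 kg


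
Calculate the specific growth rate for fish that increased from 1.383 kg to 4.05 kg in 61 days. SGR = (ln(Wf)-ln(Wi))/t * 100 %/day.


ln(W_f) = ln(4.05) = 1.3987169
ln(W_i) = ln(1.383) = 0.32425505
ln(W_f) - ln(W_i) = 1.3987169 - 0.32425505 = 1.0744619
SGR = 1.0744619 / 61 * 100 = 1.76141 %/day

1.76141 %/day


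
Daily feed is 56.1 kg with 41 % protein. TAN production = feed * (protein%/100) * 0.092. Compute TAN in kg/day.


Protein in feed = 56.1 * 41/100 = 23.001 kg/day
TAN = protein * 0.092 = 23.001 * 0.092 = 2.116092 kg/day

2.116092 kg/day


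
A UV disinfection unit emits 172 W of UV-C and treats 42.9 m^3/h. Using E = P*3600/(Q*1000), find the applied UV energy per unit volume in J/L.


Energy delivered per hour = 172 W * 3600 s = 619200 J/h
Volume treated per hour = 42.9 m^3/h * 1000 = 42900 L/h
dose = 619200 / 42900 = 14.4336 J/L

14.4336 J/L


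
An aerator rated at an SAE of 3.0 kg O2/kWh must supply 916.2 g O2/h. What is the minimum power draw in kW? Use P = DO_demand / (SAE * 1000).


SAE in g O2/kWh = 3.0 * 1000 = 3000 g/kWh
P = DO_demand / SAE_g = 916.2 / 3000 = 0.3054 kW

0.3054 kW
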